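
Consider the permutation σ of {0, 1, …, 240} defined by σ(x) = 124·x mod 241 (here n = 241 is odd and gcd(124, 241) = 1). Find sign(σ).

-1

Orbit of 33 under x↦124x: [33, 236, 103, 240, 117, 48, 168]… (length divides ord_241(124)).
Decompose π into cycles: lengths [80, 80, 80, 1] (4 cycles, including the fixed point 0).
With 4 cycles on 241 points, sign = (−1)^{241−4} = -1.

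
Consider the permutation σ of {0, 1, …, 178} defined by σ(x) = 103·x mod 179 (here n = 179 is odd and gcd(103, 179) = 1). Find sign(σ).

-1

Trace 80: π^k(80) = [80, 6, 81, 109, 129, 41, 106] for k=0..6.
2 cycles of lengths [178, 1].
179 − 2 = 177 transpositions; sign(π) = (−1)^177 = -1.
(103|179)_J = -1 (Zolotarev's lemma cross-check).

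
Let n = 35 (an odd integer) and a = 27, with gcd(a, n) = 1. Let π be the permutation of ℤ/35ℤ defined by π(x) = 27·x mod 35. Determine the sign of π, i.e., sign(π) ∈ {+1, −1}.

+1

Trace 27: π^k(27) = [27, 29, 13, 1] for k=0..3.
Cycle lengths of π_27 on ℤ/35ℤ: [4, 4, 4, 4, 4, 4, 4, 2, 2, 2, 1]; 11 cycles in total.
sign(π) = (−1)^{n − #cycles} = (−1)^{35−11} = (−1)^24 = +1.
(27|35)_J = +1 (Zolotarev's lemma cross-check).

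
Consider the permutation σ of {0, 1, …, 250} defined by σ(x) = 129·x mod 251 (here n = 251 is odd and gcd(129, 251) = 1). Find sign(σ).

-1

Trace 191: π^k(191) = [191, 41, 18, 63, 95, 207, 97] for k=0..6.
π_129 has 2 disjoint cycles with lengths [250, 1] on {0,…,250}.
n − c = 251 − 2 = 249; sign = (−1)^249 = -1.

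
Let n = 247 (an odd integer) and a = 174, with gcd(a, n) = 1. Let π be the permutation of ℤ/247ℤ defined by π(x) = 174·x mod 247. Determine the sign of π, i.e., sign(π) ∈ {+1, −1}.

+1

Start at x=66: 66 → 122 → 233 → 34 → 235 → 135 → 25 → … (one orbit).
The orbit structure of x ↦ 174x mod 247: 11 orbits of sizes [36, 36, 36, 36, 36, 36, 18, 4, 4, 4, 1].
Σ(ℓ_i−1) = 247−11 = 236; sign = (−1)^236 = +1.
Via Zolotarev, sign(π_{174}) = (174|247) = +1.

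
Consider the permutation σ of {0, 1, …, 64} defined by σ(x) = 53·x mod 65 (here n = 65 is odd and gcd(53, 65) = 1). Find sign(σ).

Start at x=27: 27 → 1 → 53 → 14 → 27 (one orbit).
Cycle type of π: 4×13 + 1×13; total 26 cycles.
26 cycles on 65: each ℓ→(−1)^(ℓ−1), product (−1)^39 = -1.
The Jacobi symbol (53|65) = -1 (Zolotarev) agrees.

-1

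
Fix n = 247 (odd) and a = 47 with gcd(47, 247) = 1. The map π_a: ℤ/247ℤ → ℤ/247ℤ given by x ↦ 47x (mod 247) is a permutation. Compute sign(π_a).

-1

Orbit of 144 under x↦47x: [144, 99, 207, 96, 66, 138, 64]… (length divides ord_247(47)).
The orbit structure of x ↦ 47x mod 247: 12 orbits of sizes [36, 36, 36, 36, 36, 36, 9, 9, 4, 4, 4, 1].
sign(π) = (−1)^{n − #cycles} = (−1)^{247−12} = (−1)^235 = -1.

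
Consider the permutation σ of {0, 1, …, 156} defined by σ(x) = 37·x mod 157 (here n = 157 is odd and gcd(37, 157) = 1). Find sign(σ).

Trace 154: π^k(154) = [154, 46, 132, 17, 1, 37, 113] for k=0..6.
π_37 has 5 disjoint cycles with lengths [39, 39, 39, 39, 1] on {0,…,156}.
Σ(ℓ_i−1) = 157−5 = 152; sign = (−1)^152 = +1.
Via Zolotarev, sign(π_{37}) = (37|157) = +1.

+1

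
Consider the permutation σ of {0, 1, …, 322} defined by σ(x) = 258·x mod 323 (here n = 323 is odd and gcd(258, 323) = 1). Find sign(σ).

Trace 197: π^k(197) = [197, 115, 277, 83, 96, 220, 235] for k=0..6.
Cycle lengths of π_258 on ℤ/323ℤ: [48, 48, 48, 48, 48, 48, 16, 3, 3, 3, 3, 3, 3, 1]; 14 cycles in total.
sign(π) = (−1)^{n − #cycles} = (−1)^{323−14} = (−1)^309 = -1.
Check: (258/323) = -1 by Zolotarev.

-1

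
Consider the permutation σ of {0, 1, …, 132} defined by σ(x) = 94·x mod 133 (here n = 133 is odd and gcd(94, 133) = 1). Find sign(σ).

+1

Start at x=1: 1 → 94 → 58 → 132 → 39 → 75 → 1 (one orbit).
Cycle type of π: 6×19 + 2×9 + 1; total 29 cycles.
sign(π) = (−1)^{n − #cycles} = (−1)^{133−29} = (−1)^104 = +1.
Zolotarev: (94|133) = +1, matching the cycle-count sign.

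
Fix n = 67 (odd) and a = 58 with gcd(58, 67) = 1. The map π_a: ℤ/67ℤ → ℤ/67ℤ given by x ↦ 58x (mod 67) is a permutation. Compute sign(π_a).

-1

Start at x=58: 58 → 14 → 8 → 62 → 45 → 64 → 27 → … (one orbit).
The orbit structure of x ↦ 58x mod 67: 4 orbits of sizes [22, 22, 22, 1].
4 cycles on 67: each ℓ→(−1)^(ℓ−1), product (−1)^63 = -1.
Check: (58/67) = -1 by Zolotarev.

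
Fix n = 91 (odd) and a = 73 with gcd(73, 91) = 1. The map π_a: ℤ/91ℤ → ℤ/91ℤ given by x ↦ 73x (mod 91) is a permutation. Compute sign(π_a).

+1

Start at x=34: 34 → 25 → 5 → 1 → 73 → 51 → 83 → … (one orbit).
π_73 has 11 disjoint cycles with lengths [12, 12, 12, 12, 12, 12, 6, 4, 4, 4, 1] on {0,…,90}.
Σ(ℓ_i−1) = 91−11 = 80; sign = (−1)^80 = +1.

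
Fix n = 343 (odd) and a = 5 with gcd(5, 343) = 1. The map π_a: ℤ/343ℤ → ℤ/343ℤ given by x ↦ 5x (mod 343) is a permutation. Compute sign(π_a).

-1

Trace 190: π^k(190) = [190, 264, 291, 83, 72, 17, 85] for k=0..6.
Cycle type of π: 294 + 42 + 6 + 1; total 4 cycles.
With 4 cycles on 343 points, sign = (−1)^{343−4} = -1.
(5|343)_J = -1 (Zolotarev's lemma cross-check).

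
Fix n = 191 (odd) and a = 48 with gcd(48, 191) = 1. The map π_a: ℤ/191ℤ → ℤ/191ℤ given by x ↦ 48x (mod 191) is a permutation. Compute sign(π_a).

Trace 54: π^k(54) = [54, 109, 75, 162, 136, 34, 104] for k=0..6.
π_48 has 3 disjoint cycles with lengths [95, 95, 1] on {0,…,190}.
Σ(ℓ_i−1) = 191−3 = 188; sign = (−1)^188 = +1.
The Jacobi symbol (48|191) = +1 (Zolotarev) agrees.

+1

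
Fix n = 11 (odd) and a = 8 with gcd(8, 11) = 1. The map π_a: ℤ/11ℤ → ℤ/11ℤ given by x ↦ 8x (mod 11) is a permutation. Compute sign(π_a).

Orbit of 8 under x↦8x: [8, 9, 6, 4, 10, 3, 2]… (length divides ord_11(8)).
2 cycles of lengths [10, 1].
Σ(ℓ_i−1) = 11−2 = 9; sign = (−1)^9 = -1.
The Jacobi symbol (8|11) = -1 (Zolotarev) agrees.

-1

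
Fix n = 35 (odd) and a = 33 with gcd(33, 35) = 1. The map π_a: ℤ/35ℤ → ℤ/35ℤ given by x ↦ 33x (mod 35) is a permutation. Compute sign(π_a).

+1

Start at x=4: 4 → 27 → 16 → 3 → 29 → 12 → 11 → … (one orbit).
Cycle type of π: 12×2 + 6 + 4 + 1; total 5 cycles.
n − c = 35 − 5 = 30; sign = (−1)^30 = +1.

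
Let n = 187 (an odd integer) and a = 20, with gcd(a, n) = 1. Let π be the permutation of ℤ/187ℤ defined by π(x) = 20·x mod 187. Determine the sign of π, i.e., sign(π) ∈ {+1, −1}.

-1

Start at x=147: 147 → 135 → 82 → 144 → 75 → 4 → 80 → … (one orbit).
6 cycles of lengths [80, 80, 16, 5, 5, 1].
n − c = 187 − 6 = 181; sign = (−1)^181 = -1.
Check: (20/187) = -1 by Zolotarev.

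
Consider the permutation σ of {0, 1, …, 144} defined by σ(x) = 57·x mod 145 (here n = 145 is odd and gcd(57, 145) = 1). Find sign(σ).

-1

Trace 1: π^k(1) = [1, 57, 59, 28] for k=0..3.
Cycle type of π: 4×29 + 2×14 + 1; total 44 cycles.
sign(π) = (−1)^{n − #cycles} = (−1)^{145−44} = (−1)^101 = -1.
The Jacobi symbol (57|145) = -1 (Zolotarev) agrees.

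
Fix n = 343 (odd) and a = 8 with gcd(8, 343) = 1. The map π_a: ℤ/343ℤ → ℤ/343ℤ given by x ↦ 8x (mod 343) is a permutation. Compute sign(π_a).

+1

Orbit of 211 under x↦8x: [211, 316, 127, 330, 239, 197, 204]… (length divides ord_343(8)).
Cycle lengths of π_8 on ℤ/343ℤ: [49, 49, 49, 49, 49, 49, 7, 7, 7, 7, 7, 7, 1, 1, 1, 1, 1, 1, 1]; 19 cycles in total.
n − c = 343 − 19 = 324; sign = (−1)^324 = +1.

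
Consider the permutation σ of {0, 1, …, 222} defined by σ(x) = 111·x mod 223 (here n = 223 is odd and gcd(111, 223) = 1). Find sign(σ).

-1

Start at x=125: 125 → 49 → 87 → 68 → 189 → 17 → 103 → … (one orbit).
4 cycles of lengths [74, 74, 74, 1].
4 cycles on 223: each ℓ→(−1)^(ℓ−1), product (−1)^219 = -1.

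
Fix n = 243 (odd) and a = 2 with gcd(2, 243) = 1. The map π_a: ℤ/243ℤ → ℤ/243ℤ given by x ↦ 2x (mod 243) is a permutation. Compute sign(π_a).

Trace 187: π^k(187) = [187, 131, 19, 38, 76, 152, 61] for k=0..6.
6 cycles of lengths [162, 54, 18, 6, 2, 1].
With 6 cycles on 243 points, sign = (−1)^{243−6} = -1.
Via Zolotarev, sign(π_{2}) = (2|243) = -1.

-1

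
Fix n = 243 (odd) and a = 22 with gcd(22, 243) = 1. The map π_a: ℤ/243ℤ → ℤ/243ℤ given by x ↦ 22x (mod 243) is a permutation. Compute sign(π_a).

Start at x=241: 241 → 199 → 4 → 88 → 235 → 67 → 16 → … (one orbit).
π_22 has 11 disjoint cycles with lengths [81, 81, 27, 27, 9, 9, 3, 3, 1, 1, 1] on {0,…,242}.
n − c = 243 − 11 = 232; sign = (−1)^232 = +1.
Via Zolotarev, sign(π_{22}) = (22|243) = +1.

+1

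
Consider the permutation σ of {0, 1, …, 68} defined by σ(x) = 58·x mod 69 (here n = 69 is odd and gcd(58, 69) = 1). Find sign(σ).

+1

Orbit of 13 under x↦58x: [13, 64, 55, 16, 31, 4, 25]… (length divides ord_69(58)).
9 cycles of lengths [11, 11, 11, 11, 11, 11, 1, 1, 1].
sign(π) = (−1)^{n − #cycles} = (−1)^{69−9} = (−1)^60 = +1.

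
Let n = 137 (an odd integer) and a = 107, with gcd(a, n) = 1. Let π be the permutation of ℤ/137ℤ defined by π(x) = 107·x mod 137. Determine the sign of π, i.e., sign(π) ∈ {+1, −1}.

+1

Start at x=87: 87 → 130 → 73 → 2 → 77 → 19 → 115 → … (one orbit).
The orbit structure of x ↦ 107x mod 137: 3 orbits of sizes [68, 68, 1].
3 cycles on 137: each ℓ→(−1)^(ℓ−1), product (−1)^134 = +1.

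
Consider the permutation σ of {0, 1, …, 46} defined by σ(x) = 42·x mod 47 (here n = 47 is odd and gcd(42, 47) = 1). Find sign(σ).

Orbit of 9 under x↦42x: [9, 2, 37, 3, 32, 28, 1]… (length divides ord_47(42)).
Cycle type of π: 23×2 + 1; total 3 cycles.
47 − 3 = 44 transpositions; sign(π) = (−1)^44 = +1.
Zolotarev: (42|47) = +1, matching the cycle-count sign.

+1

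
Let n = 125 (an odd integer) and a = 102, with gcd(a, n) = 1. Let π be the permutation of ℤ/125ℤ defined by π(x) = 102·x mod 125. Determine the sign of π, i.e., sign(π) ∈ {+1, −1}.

-1

Orbit of 9 under x↦102x: [9, 43, 11, 122, 69, 38, 1]… (length divides ord_125(102)).
4 cycles of lengths [100, 20, 4, 1].
125 − 4 = 121 transpositions; sign(π) = (−1)^121 = -1.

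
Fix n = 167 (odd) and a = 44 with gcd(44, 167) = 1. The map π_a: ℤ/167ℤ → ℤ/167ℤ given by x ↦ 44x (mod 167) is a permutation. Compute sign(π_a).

Start at x=144: 144 → 157 → 61 → 12 → 27 → 19 → 1 → … (one orbit).
π_44 has 3 disjoint cycles with lengths [83, 83, 1] on {0,…,166}.
Σ(ℓ_i−1) = 167−3 = 164; sign = (−1)^164 = +1.
The Jacobi symbol (44|167) = +1 (Zolotarev) agrees.

+1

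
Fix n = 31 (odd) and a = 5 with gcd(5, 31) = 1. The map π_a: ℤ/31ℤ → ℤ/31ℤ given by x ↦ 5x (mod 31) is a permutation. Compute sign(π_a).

Start at x=5: 5 → 25 → 1 → 5 (one orbit).
Decompose π into cycles: lengths [3, 3, 3, 3, 3, 3, 3, 3, 3, 3, 1] (11 cycles, including the fixed point 0).
31 − 11 = 20 transpositions; sign(π) = (−1)^20 = +1.
The Jacobi symbol (5|31) = +1 (Zolotarev) agrees.

+1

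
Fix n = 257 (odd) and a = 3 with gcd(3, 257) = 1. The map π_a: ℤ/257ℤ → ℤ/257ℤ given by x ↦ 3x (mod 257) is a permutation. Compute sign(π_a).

-1

Start at x=65: 65 → 195 → 71 → 213 → 125 → 118 → 97 → … (one orbit).
Cycle type of π: 256 + 1; total 2 cycles.
With 2 cycles on 257 points, sign = (−1)^{257−2} = -1.
(3|257)_J = -1 (Zolotarev's lemma cross-check).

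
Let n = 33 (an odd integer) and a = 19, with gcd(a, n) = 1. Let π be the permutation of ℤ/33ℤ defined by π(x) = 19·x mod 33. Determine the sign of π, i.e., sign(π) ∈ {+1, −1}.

Trace 25: π^k(25) = [25, 13, 16, 7, 1, 19, 31] for k=0..6.
6 cycles of lengths [10, 10, 10, 1, 1, 1].
sign(π) = (−1)^{n − #cycles} = (−1)^{33−6} = (−1)^27 = -1.

-1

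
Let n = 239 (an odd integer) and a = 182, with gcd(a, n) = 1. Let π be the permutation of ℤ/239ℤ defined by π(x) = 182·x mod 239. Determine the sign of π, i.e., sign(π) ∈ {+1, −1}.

Trace 108: π^k(108) = [108, 58, 40, 110, 183, 85, 174] for k=0..6.
3 cycles of lengths [119, 119, 1].
sign(π) = (−1)^{n − #cycles} = (−1)^{239−3} = (−1)^236 = +1.

+1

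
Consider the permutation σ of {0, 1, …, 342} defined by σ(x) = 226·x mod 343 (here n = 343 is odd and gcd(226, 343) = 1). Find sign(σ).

+1

Trace 275: π^k(275) = [275, 67, 50, 324, 165, 246, 30] for k=0..6.
Cycle lengths of π_226 on ℤ/343ℤ: [21, 21, 21, 21, 21, 21, 21, 21, 21, 21, 21, 21, 21, 21, 3, 3, 3, 3, 3, 3, 3, 3, 3, 3, 3, 3, 3, 3, 3, 3, 1]; 31 cycles in total.
343 − 31 = 312 transpositions; sign(π) = (−1)^312 = +1.
Check: (226/343) = +1 by Zolotarev.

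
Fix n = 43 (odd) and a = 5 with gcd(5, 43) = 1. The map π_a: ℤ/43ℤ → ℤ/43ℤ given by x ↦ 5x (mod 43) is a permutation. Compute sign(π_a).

-1

Trace 3: π^k(3) = [3, 15, 32, 31, 26, 1, 5] for k=0..6.
Cycle lengths of π_5 on ℤ/43ℤ: [42, 1]; 2 cycles in total.
sign(π) = (−1)^{n − #cycles} = (−1)^{43−2} = (−1)^41 = -1.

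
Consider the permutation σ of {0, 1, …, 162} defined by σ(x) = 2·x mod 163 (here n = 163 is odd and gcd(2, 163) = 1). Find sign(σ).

-1

Orbit of 64 under x↦2x: [64, 128, 93, 23, 46, 92, 21]… (length divides ord_163(2)).
Cycle type of π: 162 + 1; total 2 cycles.
n − c = 163 − 2 = 161; sign = (−1)^161 = -1.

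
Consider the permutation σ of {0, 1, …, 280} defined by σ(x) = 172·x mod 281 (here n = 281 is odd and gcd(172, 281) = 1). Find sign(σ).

+1

Trace 165: π^k(165) = [165, 280, 109, 202, 181, 222, 249] for k=0..6.
The orbit structure of x ↦ 172x mod 281: 21 orbits of sizes [14, 14, 14, 14, 14, 14, 14, 14, 14, 14, 14, 14, 14, 14, 14, 14, 14, 14, 14, 14, 1].
Σ(ℓ_i−1) = 281−21 = 260; sign = (−1)^260 = +1.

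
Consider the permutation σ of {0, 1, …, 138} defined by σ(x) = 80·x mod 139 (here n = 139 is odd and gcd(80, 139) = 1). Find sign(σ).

Trace 125: π^k(125) = [125, 131, 55, 91, 52, 129, 34] for k=0..6.
Cycle type of π: 23×6 + 1; total 7 cycles.
Σ(ℓ_i−1) = 139−7 = 132; sign = (−1)^132 = +1.

+1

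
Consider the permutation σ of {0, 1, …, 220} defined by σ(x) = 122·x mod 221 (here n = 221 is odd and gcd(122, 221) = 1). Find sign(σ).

Orbit of 5 under x↦122x: [5, 168, 164, 118, 31, 25, 177]… (length divides ord_221(122)).
17 cycles of lengths [16, 16, 16, 16, 16, 16, 16, 16, 16, 16, 16, 16, 16, 4, 4, 4, 1].
Σ(ℓ_i−1) = 221−17 = 204; sign = (−1)^204 = +1.

+1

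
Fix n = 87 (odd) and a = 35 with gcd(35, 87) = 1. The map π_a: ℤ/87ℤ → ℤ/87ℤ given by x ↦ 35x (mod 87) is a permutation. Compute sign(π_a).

Trace 62: π^k(62) = [62, 82, 86, 52, 80, 16, 38] for k=0..6.
Cycle type of π: 14×6 + 2 + 1; total 8 cycles.
Σ(ℓ_i−1) = 87−8 = 79; sign = (−1)^79 = -1.

-1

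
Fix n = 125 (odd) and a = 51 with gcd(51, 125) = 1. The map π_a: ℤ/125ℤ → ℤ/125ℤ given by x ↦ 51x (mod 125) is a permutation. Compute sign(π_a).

Orbit of 1 under x↦51x: [1, 51, 101, 26, 76]… (length divides ord_125(51)).
45 cycles of lengths [5, 5, 5, 5, 5, 5, 5, 5, 5, 5, 5, 5, 5, 5, 5, 5, 5, 5, 5, 5, 1, 1, 1, 1, 1, 1, 1, 1, 1, 1, 1, 1, 1, 1, 1, 1, 1, 1, 1, 1, 1, 1, 1, 1, 1].
n − c = 125 − 45 = 80; sign = (−1)^80 = +1.
Check: (51/125) = +1 by Zolotarev.

+1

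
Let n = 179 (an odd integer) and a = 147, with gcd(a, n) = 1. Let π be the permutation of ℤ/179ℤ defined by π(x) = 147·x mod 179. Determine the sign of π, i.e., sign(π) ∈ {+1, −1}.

+1

Start at x=124: 124 → 149 → 65 → 68 → 151 → 1 → 147 → … (one orbit).
Decompose π into cycles: lengths [89, 89, 1] (3 cycles, including the fixed point 0).
sign(π) = (−1)^{n − #cycles} = (−1)^{179−3} = (−1)^176 = +1.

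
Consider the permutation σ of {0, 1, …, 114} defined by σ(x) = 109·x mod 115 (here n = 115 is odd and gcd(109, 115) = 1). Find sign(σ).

-1

Trace 31: π^k(31) = [31, 44, 81, 89, 41, 99, 96] for k=0..6.
π_109 has 8 disjoint cycles with lengths [22, 22, 22, 22, 22, 2, 2, 1] on {0,…,114}.
n − c = 115 − 8 = 107; sign = (−1)^107 = -1.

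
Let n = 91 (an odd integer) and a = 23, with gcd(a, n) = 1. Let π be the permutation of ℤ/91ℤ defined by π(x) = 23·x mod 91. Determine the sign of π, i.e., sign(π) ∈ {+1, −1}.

+1

Trace 64: π^k(64) = [64, 16, 4, 1, 23, 74] for k=0..5.
π_23 has 17 disjoint cycles with lengths [6, 6, 6, 6, 6, 6, 6, 6, 6, 6, 6, 6, 6, 6, 3, 3, 1] on {0,…,90}.
n − c = 91 − 17 = 74; sign = (−1)^74 = +1.
(23|91)_J = +1 (Zolotarev's lemma cross-check).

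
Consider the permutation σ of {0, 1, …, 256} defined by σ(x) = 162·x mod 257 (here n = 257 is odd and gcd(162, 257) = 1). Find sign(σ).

+1

Start at x=249: 249 → 246 → 17 → 184 → 253 → 123 → 137 → … (one orbit).
Decompose π into cycles: lengths [64, 64, 64, 64, 1] (5 cycles, including the fixed point 0).
5 cycles on 257: each ℓ→(−1)^(ℓ−1), product (−1)^252 = +1.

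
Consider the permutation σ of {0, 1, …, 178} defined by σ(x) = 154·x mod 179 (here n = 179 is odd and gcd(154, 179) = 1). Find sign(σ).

-1

Trace 84: π^k(84) = [84, 48, 53, 107, 10, 108, 164] for k=0..6.
The orbit structure of x ↦ 154x mod 179: 2 orbits of sizes [178, 1].
179 − 2 = 177 transpositions; sign(π) = (−1)^177 = -1.
Via Zolotarev, sign(π_{154}) = (154|179) = -1.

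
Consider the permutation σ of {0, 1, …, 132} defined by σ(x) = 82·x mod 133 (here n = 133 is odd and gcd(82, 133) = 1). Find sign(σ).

Trace 17: π^k(17) = [17, 64, 61, 81, 125, 9, 73] for k=0..6.
Decompose π into cycles: lengths [18, 18, 18, 18, 18, 18, 9, 9, 6, 1] (10 cycles, including the fixed point 0).
With 10 cycles on 133 points, sign = (−1)^{133−10} = -1.

-1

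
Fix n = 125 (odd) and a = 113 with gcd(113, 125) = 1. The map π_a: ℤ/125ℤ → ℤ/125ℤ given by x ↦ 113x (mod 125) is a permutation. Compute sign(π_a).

Start at x=34: 34 → 92 → 21 → 123 → 24 → 87 → 81 → … (one orbit).
4 cycles of lengths [100, 20, 4, 1].
n − c = 125 − 4 = 121; sign = (−1)^121 = -1.

-1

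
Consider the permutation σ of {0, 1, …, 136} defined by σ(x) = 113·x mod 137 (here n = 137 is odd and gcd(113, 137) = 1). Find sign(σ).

-1

Orbit of 80 under x↦113x: [80, 135, 48, 81, 111, 76, 94]… (length divides ord_137(113)).
2 cycles of lengths [136, 1].
n − c = 137 − 2 = 135; sign = (−1)^135 = -1.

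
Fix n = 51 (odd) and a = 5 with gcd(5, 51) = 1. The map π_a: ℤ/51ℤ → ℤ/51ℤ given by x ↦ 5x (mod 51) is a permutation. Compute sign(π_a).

+1

Trace 4: π^k(4) = [4, 20, 49, 41, 1, 5, 25] for k=0..6.
π_5 has 5 disjoint cycles with lengths [16, 16, 16, 2, 1] on {0,…,50}.
Σ(ℓ_i−1) = 51−5 = 46; sign = (−1)^46 = +1.
Zolotarev: (5|51) = +1, matching the cycle-count sign.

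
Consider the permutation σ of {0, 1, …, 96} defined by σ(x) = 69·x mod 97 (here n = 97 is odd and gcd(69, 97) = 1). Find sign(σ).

Orbit of 70 under x↦69x: [70, 77, 75, 34, 18, 78, 47]… (length divides ord_97(69)).
Cycle type of π: 32×3 + 1; total 4 cycles.
97 − 4 = 93 transpositions; sign(π) = (−1)^93 = -1.
(69|97)_J = -1 (Zolotarev's lemma cross-check).

-1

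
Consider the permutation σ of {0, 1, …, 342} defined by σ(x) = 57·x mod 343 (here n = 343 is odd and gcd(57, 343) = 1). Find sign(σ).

Trace 260: π^k(260) = [260, 71, 274, 183, 141, 148, 204] for k=0..6.
π_57 has 19 disjoint cycles with lengths [49, 49, 49, 49, 49, 49, 7, 7, 7, 7, 7, 7, 1, 1, 1, 1, 1, 1, 1] on {0,…,342}.
With 19 cycles on 343 points, sign = (−1)^{343−19} = +1.
Check: (57/343) = +1 by Zolotarev.

+1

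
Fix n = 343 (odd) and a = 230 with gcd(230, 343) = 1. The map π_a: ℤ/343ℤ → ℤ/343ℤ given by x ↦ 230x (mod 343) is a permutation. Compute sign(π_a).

Trace 104: π^k(104) = [104, 253, 223, 183, 244, 211, 167] for k=0..6.
π_230 has 10 disjoint cycles with lengths [98, 98, 98, 14, 14, 14, 2, 2, 2, 1] on {0,…,342}.
343 − 10 = 333 transpositions; sign(π) = (−1)^333 = -1.
(230|343)_J = -1 (Zolotarev's lemma cross-check).

-1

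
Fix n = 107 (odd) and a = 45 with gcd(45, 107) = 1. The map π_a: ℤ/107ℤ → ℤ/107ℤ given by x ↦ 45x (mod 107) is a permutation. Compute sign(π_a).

-1

Trace 63: π^k(63) = [63, 53, 31, 4, 73, 75, 58] for k=0..6.
Decompose π into cycles: lengths [106, 1] (2 cycles, including the fixed point 0).
With 2 cycles on 107 points, sign = (−1)^{107−2} = -1.
Zolotarev: (45|107) = -1, matching the cycle-count sign.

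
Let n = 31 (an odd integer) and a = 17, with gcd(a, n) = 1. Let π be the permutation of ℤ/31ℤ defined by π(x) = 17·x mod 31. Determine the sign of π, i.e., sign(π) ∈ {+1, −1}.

Trace 11: π^k(11) = [11, 1, 17, 10, 15, 7, 26] for k=0..6.
Cycle type of π: 30 + 1; total 2 cycles.
2 cycles on 31: each ℓ→(−1)^(ℓ−1), product (−1)^29 = -1.
(17|31)_J = -1 (Zolotarev's lemma cross-check).

-1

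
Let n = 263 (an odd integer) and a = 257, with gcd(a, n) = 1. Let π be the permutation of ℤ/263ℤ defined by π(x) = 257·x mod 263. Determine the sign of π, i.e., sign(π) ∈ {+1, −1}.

Orbit of 99 under x↦257x: [99, 195, 145, 182, 223, 240, 138]… (length divides ord_263(257)).
π_257 has 2 disjoint cycles with lengths [262, 1] on {0,…,262}.
sign(π) = (−1)^{n − #cycles} = (−1)^{263−2} = (−1)^261 = -1.
Zolotarev: (257|263) = -1, matching the cycle-count sign.

-1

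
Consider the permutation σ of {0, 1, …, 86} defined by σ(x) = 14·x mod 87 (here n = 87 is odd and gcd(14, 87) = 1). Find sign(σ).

Start at x=2: 2 → 28 → 44 → 7 → 11 → 67 → 68 → … (one orbit).
Decompose π into cycles: lengths [28, 28, 28, 2, 1] (5 cycles, including the fixed point 0).
Σ(ℓ_i−1) = 87−5 = 82; sign = (−1)^82 = +1.
The Jacobi symbol (14|87) = +1 (Zolotarev) agrees.

+1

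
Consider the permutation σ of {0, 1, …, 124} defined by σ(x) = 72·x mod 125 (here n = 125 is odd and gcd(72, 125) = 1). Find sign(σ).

Orbit of 108 under x↦72x: [108, 26, 122, 34, 73, 6, 57]… (length divides ord_125(72)).
4 cycles of lengths [100, 20, 4, 1].
n − c = 125 − 4 = 121; sign = (−1)^121 = -1.

-1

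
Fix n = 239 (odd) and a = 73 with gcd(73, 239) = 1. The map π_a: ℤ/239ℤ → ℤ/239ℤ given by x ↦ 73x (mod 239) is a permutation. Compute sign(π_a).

Orbit of 36 under x↦73x: [36, 238, 166, 168, 75, 217, 67]… (length divides ord_239(73)).
Cycle type of π: 34×7 + 1; total 8 cycles.
With 8 cycles on 239 points, sign = (−1)^{239−8} = -1.
Check: (73/239) = -1 by Zolotarev.

-1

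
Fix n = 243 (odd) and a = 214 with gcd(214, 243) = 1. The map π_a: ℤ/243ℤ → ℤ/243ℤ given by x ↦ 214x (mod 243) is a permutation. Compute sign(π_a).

Trace 76: π^k(76) = [76, 226, 7, 40, 55, 106, 85] for k=0..6.
π_214 has 11 disjoint cycles with lengths [81, 81, 27, 27, 9, 9, 3, 3, 1, 1, 1] on {0,…,242}.
11 cycles on 243: each ℓ→(−1)^(ℓ−1), product (−1)^232 = +1.
Check: (214/243) = +1 by Zolotarev.

+1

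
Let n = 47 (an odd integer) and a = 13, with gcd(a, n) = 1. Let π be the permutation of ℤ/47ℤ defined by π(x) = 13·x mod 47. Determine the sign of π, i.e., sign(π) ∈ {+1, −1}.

-1

Trace 22: π^k(22) = [22, 4, 5, 18, 46, 34, 19] for k=0..6.
Cycle type of π: 46 + 1; total 2 cycles.
Σ(ℓ_i−1) = 47−2 = 45; sign = (−1)^45 = -1.
(13|47)_J = -1 (Zolotarev's lemma cross-check).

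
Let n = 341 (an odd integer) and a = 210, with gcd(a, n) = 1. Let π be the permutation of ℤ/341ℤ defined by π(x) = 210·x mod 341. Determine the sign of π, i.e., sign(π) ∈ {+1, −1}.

Orbit of 331 under x↦210x: [331, 287, 254, 144, 232, 298, 177]… (length divides ord_341(210)).
Decompose π into cycles: lengths [30, 30, 30, 30, 30, 30, 30, 30, 30, 30, 30, 1, 1, 1, 1, 1, 1, 1, 1, 1, 1, 1] (22 cycles, including the fixed point 0).
n − c = 341 − 22 = 319; sign = (−1)^319 = -1.
Check: (210/341) = -1 by Zolotarev.

-1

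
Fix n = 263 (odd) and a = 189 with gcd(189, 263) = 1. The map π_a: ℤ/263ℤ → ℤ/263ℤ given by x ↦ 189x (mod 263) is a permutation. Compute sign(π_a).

-1

Start at x=109: 109 → 87 → 137 → 119 → 136 → 193 → 183 → … (one orbit).
The orbit structure of x ↦ 189x mod 263: 2 orbits of sizes [262, 1].
263 − 2 = 261 transpositions; sign(π) = (−1)^261 = -1.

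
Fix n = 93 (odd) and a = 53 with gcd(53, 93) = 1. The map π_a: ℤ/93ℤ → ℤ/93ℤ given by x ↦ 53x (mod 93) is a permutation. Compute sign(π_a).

Orbit of 44 under x↦53x: [44, 7, 92, 40, 74, 16, 11]… (length divides ord_93(53)).
5 cycles of lengths [30, 30, 30, 2, 1].
Σ(ℓ_i−1) = 93−5 = 88; sign = (−1)^88 = +1.

+1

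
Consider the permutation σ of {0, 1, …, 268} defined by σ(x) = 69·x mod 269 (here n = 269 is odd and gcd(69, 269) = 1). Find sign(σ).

-1

Trace 132: π^k(132) = [132, 231, 68, 119, 141, 45, 146] for k=0..6.
The orbit structure of x ↦ 69x mod 269: 2 orbits of sizes [268, 1].
sign(π) = (−1)^{n − #cycles} = (−1)^{269−2} = (−1)^267 = -1.
Via Zolotarev, sign(π_{69}) = (69|269) = -1.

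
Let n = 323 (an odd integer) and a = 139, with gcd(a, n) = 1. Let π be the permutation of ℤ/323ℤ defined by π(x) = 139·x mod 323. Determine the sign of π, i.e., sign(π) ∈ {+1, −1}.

-1

Orbit of 315 under x↦139x: [315, 180, 149, 39, 253, 283, 254]… (length divides ord_323(139)).
π_139 has 6 disjoint cycles with lengths [144, 144, 16, 9, 9, 1] on {0,…,322}.
Σ(ℓ_i−1) = 323−6 = 317; sign = (−1)^317 = -1.
Check: (139/323) = -1 by Zolotarev.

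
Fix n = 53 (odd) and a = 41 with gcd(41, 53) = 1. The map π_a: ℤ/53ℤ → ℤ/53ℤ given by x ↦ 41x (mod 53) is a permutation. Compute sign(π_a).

Trace 49: π^k(49) = [49, 48, 7, 22, 1, 41, 38] for k=0..6.
π_41 has 2 disjoint cycles with lengths [52, 1] on {0,…,52}.
With 2 cycles on 53 points, sign = (−1)^{53−2} = -1.

-1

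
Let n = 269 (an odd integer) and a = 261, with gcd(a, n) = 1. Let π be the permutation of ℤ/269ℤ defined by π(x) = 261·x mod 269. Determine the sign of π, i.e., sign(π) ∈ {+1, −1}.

-1

Orbit of 107 under x↦261x: [107, 220, 123, 92, 71, 239, 240]… (length divides ord_269(261)).
Cycle type of π: 268 + 1; total 2 cycles.
2 cycles on 269: each ℓ→(−1)^(ℓ−1), product (−1)^267 = -1.
Via Zolotarev, sign(π_{261}) = (261|269) = -1.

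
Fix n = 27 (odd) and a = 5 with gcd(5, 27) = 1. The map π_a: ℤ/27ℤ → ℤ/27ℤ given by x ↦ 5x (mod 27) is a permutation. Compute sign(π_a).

-1

Start at x=14: 14 → 16 → 26 → 22 → 2 → 10 → 23 → … (one orbit).
Decompose π into cycles: lengths [18, 6, 2, 1] (4 cycles, including the fixed point 0).
sign(π) = (−1)^{n − #cycles} = (−1)^{27−4} = (−1)^23 = -1.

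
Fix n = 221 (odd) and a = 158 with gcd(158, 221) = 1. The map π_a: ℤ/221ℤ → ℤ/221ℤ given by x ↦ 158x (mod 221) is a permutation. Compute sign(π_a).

+1

Start at x=215: 215 → 157 → 54 → 134 → 177 → 120 → 175 → … (one orbit).
Decompose π into cycles: lengths [48, 48, 48, 48, 16, 12, 1] (7 cycles, including the fixed point 0).
7 cycles on 221: each ℓ→(−1)^(ℓ−1), product (−1)^214 = +1.
(158|221)_J = +1 (Zolotarev's lemma cross-check).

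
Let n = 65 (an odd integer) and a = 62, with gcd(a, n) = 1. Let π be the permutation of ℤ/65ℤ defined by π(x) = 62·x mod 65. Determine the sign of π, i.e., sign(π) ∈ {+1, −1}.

-1

Trace 1: π^k(1) = [1, 62, 9, 38, 16, 17, 14] for k=0..6.
π_62 has 8 disjoint cycles with lengths [12, 12, 12, 12, 6, 6, 4, 1] on {0,…,64}.
With 8 cycles on 65 points, sign = (−1)^{65−8} = -1.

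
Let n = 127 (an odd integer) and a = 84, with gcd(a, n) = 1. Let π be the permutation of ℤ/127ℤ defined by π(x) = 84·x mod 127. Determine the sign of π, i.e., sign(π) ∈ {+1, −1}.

+1

Start at x=50: 50 → 9 → 121 → 4 → 82 → 30 → 107 → … (one orbit).
π_84 has 3 disjoint cycles with lengths [63, 63, 1] on {0,…,126}.
127 − 3 = 124 transpositions; sign(π) = (−1)^124 = +1.
(84|127)_J = +1 (Zolotarev's lemma cross-check).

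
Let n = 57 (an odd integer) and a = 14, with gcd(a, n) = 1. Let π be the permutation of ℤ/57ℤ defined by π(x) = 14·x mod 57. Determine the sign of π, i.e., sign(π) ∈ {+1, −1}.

Start at x=49: 49 → 2 → 28 → 50 → 16 → 53 → 1 → … (one orbit).
Cycle type of π: 18×3 + 2 + 1; total 5 cycles.
sign(π) = (−1)^{n − #cycles} = (−1)^{57−5} = (−1)^52 = +1.
The Jacobi symbol (14|57) = +1 (Zolotarev) agrees.

+1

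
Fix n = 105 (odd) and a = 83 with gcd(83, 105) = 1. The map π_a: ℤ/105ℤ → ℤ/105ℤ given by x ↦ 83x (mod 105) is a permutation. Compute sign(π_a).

-1

Trace 64: π^k(64) = [64, 62, 1, 83] for k=0..3.
Decompose π into cycles: lengths [4, 4, 4, 4, 4, 4, 4, 4, 4, 4, 4, 4, 4, 4, 4, 4, 4, 4, 4, 4, 4, 2, 2, 2, 2, 2, 2, 2, 2, 2, 2, 1] (32 cycles, including the fixed point 0).
Σ(ℓ_i−1) = 105−32 = 73; sign = (−1)^73 = -1.
Via Zolotarev, sign(π_{83}) = (83|105) = -1.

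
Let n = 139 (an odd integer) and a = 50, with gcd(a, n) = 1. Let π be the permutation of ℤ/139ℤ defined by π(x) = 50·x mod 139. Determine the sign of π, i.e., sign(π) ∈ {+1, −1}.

Trace 19: π^k(19) = [19, 116, 101, 46, 76, 47, 126] for k=0..6.
Cycle type of π: 138 + 1; total 2 cycles.
Σ(ℓ_i−1) = 139−2 = 137; sign = (−1)^137 = -1.

-1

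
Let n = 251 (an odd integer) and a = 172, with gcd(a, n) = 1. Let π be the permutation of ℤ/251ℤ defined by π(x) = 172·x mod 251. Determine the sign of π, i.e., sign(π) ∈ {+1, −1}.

-1

Trace 206: π^k(206) = [206, 41, 24, 112, 188, 208, 134] for k=0..6.
π_172 has 2 disjoint cycles with lengths [250, 1] on {0,…,250}.
With 2 cycles on 251 points, sign = (−1)^{251−2} = -1.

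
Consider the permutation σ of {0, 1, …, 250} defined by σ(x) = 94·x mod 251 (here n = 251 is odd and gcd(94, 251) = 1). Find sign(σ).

+1

Start at x=16: 16 → 249 → 63 → 149 → 201 → 69 → 211 → … (one orbit).
Decompose π into cycles: lengths [25, 25, 25, 25, 25, 25, 25, 25, 25, 25, 1] (11 cycles, including the fixed point 0).
With 11 cycles on 251 points, sign = (−1)^{251−11} = +1.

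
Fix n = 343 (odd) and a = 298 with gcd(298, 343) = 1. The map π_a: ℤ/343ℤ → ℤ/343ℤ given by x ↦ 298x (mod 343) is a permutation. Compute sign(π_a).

+1

Orbit of 127 under x↦298x: [127, 116, 268, 288, 74, 100, 302]… (length divides ord_343(298)).
Cycle lengths of π_298 on ℤ/343ℤ: [147, 147, 21, 21, 3, 3, 1]; 7 cycles in total.
343 − 7 = 336 transpositions; sign(π) = (−1)^336 = +1.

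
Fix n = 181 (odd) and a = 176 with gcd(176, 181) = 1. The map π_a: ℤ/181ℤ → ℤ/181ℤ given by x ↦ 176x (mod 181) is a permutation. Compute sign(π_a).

Orbit of 48 under x↦176x: [48, 122, 114, 154, 135, 49, 117]… (length divides ord_181(176)).
Decompose π into cycles: lengths [30, 30, 30, 30, 30, 30, 1] (7 cycles, including the fixed point 0).
sign(π) = (−1)^{n − #cycles} = (−1)^{181−7} = (−1)^174 = +1.
The Jacobi symbol (176|181) = +1 (Zolotarev) agrees.

+1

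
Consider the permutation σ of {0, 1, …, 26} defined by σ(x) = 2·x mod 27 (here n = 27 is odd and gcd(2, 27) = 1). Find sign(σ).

Orbit of 23 under x↦2x: [23, 19, 11, 22, 17, 7, 14]… (length divides ord_27(2)).
Cycle type of π: 18 + 6 + 2 + 1; total 4 cycles.
27 − 4 = 23 transpositions; sign(π) = (−1)^23 = -1.
The Jacobi symbol (2|27) = -1 (Zolotarev) agrees.

-1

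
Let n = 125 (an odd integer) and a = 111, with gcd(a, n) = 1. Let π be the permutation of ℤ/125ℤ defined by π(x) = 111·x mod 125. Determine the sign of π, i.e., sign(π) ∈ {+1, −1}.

Orbit of 11 under x↦111x: [11, 96, 31, 66, 76, 61, 21]… (length divides ord_125(111)).
13 cycles of lengths [25, 25, 25, 25, 5, 5, 5, 5, 1, 1, 1, 1, 1].
n − c = 125 − 13 = 112; sign = (−1)^112 = +1.
Via Zolotarev, sign(π_{111}) = (111|125) = +1.

+1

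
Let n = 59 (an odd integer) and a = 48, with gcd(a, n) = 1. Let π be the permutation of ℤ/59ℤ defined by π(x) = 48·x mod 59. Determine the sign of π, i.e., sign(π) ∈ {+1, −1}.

Orbit of 51 under x↦48x: [51, 29, 35, 28, 46, 25, 20]… (length divides ord_59(48)).
The orbit structure of x ↦ 48x mod 59: 3 orbits of sizes [29, 29, 1].
3 cycles on 59: each ℓ→(−1)^(ℓ−1), product (−1)^56 = +1.
The Jacobi symbol (48|59) = +1 (Zolotarev) agrees.

+1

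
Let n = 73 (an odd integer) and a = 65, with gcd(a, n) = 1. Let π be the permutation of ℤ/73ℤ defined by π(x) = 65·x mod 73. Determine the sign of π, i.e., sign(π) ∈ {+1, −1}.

Trace 72: π^k(72) = [72, 8, 9, 1, 65, 64] for k=0..5.
Cycle type of π: 6×12 + 1; total 13 cycles.
73 − 13 = 60 transpositions; sign(π) = (−1)^60 = +1.
Check: (65/73) = +1 by Zolotarev.

+1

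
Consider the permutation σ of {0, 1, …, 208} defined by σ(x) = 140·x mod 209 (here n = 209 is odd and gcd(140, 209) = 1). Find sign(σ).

-1

Trace 153: π^k(153) = [153, 102, 68, 115, 7, 144, 96] for k=0..6.
Cycle type of π: 30×6 + 10 + 3×6 + 1; total 14 cycles.
14 cycles on 209: each ℓ→(−1)^(ℓ−1), product (−1)^195 = -1.
The Jacobi symbol (140|209) = -1 (Zolotarev) agrees.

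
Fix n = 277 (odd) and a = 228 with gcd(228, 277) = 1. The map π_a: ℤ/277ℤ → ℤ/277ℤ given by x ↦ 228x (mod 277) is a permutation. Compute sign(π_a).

Start at x=13: 13 → 194 → 189 → 157 → 63 → 237 → 21 → … (one orbit).
Decompose π into cycles: lengths [138, 138, 1] (3 cycles, including the fixed point 0).
With 3 cycles on 277 points, sign = (−1)^{277−3} = +1.
The Jacobi symbol (228|277) = +1 (Zolotarev) agrees.

+1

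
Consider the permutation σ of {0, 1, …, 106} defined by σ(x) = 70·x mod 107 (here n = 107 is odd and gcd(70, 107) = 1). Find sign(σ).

-1

Orbit of 49 under x↦70x: [49, 6, 99, 82, 69, 15, 87]… (length divides ord_107(70)).
π_70 has 2 disjoint cycles with lengths [106, 1] on {0,…,106}.
With 2 cycles on 107 points, sign = (−1)^{107−2} = -1.
The Jacobi symbol (70|107) = -1 (Zolotarev) agrees.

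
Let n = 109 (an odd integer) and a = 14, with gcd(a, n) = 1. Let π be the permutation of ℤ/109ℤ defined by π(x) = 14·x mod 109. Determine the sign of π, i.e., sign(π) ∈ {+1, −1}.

-1

Start at x=73: 73 → 41 → 29 → 79 → 16 → 6 → 84 → … (one orbit).
The orbit structure of x ↦ 14x mod 109: 2 orbits of sizes [108, 1].
sign(π) = (−1)^{n − #cycles} = (−1)^{109−2} = (−1)^107 = -1.
(14|109)_J = -1 (Zolotarev's lemma cross-check).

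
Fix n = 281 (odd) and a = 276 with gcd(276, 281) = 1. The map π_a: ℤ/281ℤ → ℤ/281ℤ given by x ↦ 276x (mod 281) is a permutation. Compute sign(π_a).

Trace 128: π^k(128) = [128, 203, 109, 17, 196, 144, 123] for k=0..6.
Decompose π into cycles: lengths [140, 140, 1] (3 cycles, including the fixed point 0).
281 − 3 = 278 transpositions; sign(π) = (−1)^278 = +1.
(276|281)_J = +1 (Zolotarev's lemma cross-check).

+1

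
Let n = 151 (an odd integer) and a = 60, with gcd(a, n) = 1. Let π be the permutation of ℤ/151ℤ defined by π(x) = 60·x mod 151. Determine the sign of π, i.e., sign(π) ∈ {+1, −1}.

-1

Trace 60: π^k(60) = [60, 127, 70, 123, 132, 68, 3] for k=0..6.
Cycle type of π: 50×3 + 1; total 4 cycles.
4 cycles on 151: each ℓ→(−1)^(ℓ−1), product (−1)^147 = -1.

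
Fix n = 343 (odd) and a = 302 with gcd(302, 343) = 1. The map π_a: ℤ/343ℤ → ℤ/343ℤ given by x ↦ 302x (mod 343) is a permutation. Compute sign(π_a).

+1

Orbit of 29 under x↦302x: [29, 183, 43, 295, 253, 260, 316]… (length divides ord_343(302)).
Cycle lengths of π_302 on ℤ/343ℤ: [49, 49, 49, 49, 49, 49, 7, 7, 7, 7, 7, 7, 1, 1, 1, 1, 1, 1, 1]; 19 cycles in total.
19 cycles on 343: each ℓ→(−1)^(ℓ−1), product (−1)^324 = +1.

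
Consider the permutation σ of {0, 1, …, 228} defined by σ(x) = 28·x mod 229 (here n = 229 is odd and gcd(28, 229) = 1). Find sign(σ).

-1

Start at x=97: 97 → 197 → 20 → 102 → 108 → 47 → 171 → … (one orbit).
Decompose π into cycles: lengths [228, 1] (2 cycles, including the fixed point 0).
n − c = 229 − 2 = 227; sign = (−1)^227 = -1.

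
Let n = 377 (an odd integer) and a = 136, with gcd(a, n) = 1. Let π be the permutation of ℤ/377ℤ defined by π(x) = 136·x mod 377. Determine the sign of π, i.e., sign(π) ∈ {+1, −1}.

Trace 339: π^k(339) = [339, 110, 257, 268, 256, 132, 233] for k=0..6.
Cycle lengths of π_136 on ℤ/377ℤ: [84, 84, 84, 84, 12, 7, 7, 7, 7, 1]; 10 cycles in total.
10 cycles on 377: each ℓ→(−1)^(ℓ−1), product (−1)^367 = -1.
Zolotarev: (136|377) = -1, matching the cycle-count sign.

-1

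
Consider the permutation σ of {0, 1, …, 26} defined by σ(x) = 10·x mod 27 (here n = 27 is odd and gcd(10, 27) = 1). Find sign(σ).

Orbit of 10 under x↦10x: [10, 19, 1]… (length divides ord_27(10)).
Cycle lengths of π_10 on ℤ/27ℤ: [3, 3, 3, 3, 3, 3, 1, 1, 1, 1, 1, 1, 1, 1, 1]; 15 cycles in total.
n − c = 27 − 15 = 12; sign = (−1)^12 = +1.

+1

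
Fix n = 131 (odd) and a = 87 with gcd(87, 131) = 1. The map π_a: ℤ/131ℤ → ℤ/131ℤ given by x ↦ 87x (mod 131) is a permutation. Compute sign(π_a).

Orbit of 23 under x↦87x: [23, 36, 119, 4, 86, 15, 126]… (length divides ord_131(87)).
The orbit structure of x ↦ 87x mod 131: 2 orbits of sizes [130, 1].
Σ(ℓ_i−1) = 131−2 = 129; sign = (−1)^129 = -1.
Check: (87/131) = -1 by Zolotarev.

-1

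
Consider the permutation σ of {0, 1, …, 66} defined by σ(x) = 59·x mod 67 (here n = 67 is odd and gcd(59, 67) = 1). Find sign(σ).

Start at x=59: 59 → 64 → 24 → 9 → 62 → 40 → 15 → … (one orbit).
Cycle lengths of π_59 on ℤ/67ℤ: [11, 11, 11, 11, 11, 11, 1]; 7 cycles in total.
Σ(ℓ_i−1) = 67−7 = 60; sign = (−1)^60 = +1.

+1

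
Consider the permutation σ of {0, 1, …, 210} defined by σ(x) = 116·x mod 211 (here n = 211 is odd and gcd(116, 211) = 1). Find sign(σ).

-1

Orbit of 33 under x↦116x: [33, 30, 104, 37, 72, 123, 131]… (length divides ord_211(116)).
The orbit structure of x ↦ 116x mod 211: 2 orbits of sizes [210, 1].
n − c = 211 − 2 = 209; sign = (−1)^209 = -1.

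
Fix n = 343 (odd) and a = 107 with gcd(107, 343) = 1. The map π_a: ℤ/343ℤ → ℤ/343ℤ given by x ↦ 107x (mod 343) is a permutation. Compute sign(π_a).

Start at x=326: 326 → 239 → 191 → 200 → 134 → 275 → 270 → … (one orbit).
7 cycles of lengths [147, 147, 21, 21, 3, 3, 1].
343 − 7 = 336 transpositions; sign(π) = (−1)^336 = +1.
The Jacobi symbol (107|343) = +1 (Zolotarev) agrees.

+1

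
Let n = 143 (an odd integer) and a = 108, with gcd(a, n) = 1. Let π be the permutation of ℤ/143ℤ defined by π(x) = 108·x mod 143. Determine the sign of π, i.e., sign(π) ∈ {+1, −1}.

+1

Start at x=12: 12 → 9 → 114 → 14 → 82 → 133 → 64 → … (one orbit).
Cycle type of π: 30×4 + 6×2 + 5×2 + 1; total 9 cycles.
n − c = 143 − 9 = 134; sign = (−1)^134 = +1.
The Jacobi symbol (108|143) = +1 (Zolotarev) agrees.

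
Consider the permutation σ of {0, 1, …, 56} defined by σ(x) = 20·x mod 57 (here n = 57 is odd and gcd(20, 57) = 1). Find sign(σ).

-1

Orbit of 20 under x↦20x: [20, 1]… (length divides ord_57(20)).
The orbit structure of x ↦ 20x mod 57: 38 orbits of sizes [2, 2, 2, 2, 2, 2, 2, 2, 2, 2, 2, 2, 2, 2, 2, 2, 2, 2, 2, 1, 1, 1, 1, 1, 1, 1, 1, 1, 1, 1, 1, 1, 1, 1, 1, 1, 1, 1].
57 − 38 = 19 transpositions; sign(π) = (−1)^19 = -1.
Via Zolotarev, sign(π_{20}) = (20|57) = -1.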